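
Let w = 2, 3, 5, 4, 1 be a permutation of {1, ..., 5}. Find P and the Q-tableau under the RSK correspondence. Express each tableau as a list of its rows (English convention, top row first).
P = [[1, 3, 4], [2], [5]], Q = [[1, 2, 3], [4], [5]]

Insert each entry of the permutation into P by Schensted row insertion, recording in Q the position of each new cell.

After inserting 2: P = [[2]].
After inserting 3: P = [[2, 3]].
After inserting 5: P = [[2, 3, 5]].
After inserting 4: P = [[2, 3, 4], [5]].
After inserting 1: P = [[1, 3, 4], [2], [5]].

So P = [[1, 3, 4], [2], [5]], Q = [[1, 2, 3], [4], [5]].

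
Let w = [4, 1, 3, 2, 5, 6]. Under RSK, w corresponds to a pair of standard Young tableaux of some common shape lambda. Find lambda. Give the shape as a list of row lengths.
RSK row insertion gives P = [[1, 2, 5, 6], [3], [4]], which has shape [4, 1, 1].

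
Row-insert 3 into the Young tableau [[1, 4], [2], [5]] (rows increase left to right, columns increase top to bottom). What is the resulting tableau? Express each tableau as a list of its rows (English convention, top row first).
In row 1, 3 replaces 4 (the leftmost entry greater than 3); 4 is bumped to row 2. 4 is appended to row 2. The new tableau is [[1, 3], [2, 4], [5]].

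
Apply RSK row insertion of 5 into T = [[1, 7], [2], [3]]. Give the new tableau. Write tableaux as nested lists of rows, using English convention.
[[1, 5], [2, 7], [3]]

In row 1, 5 replaces 7 (the leftmost entry greater than 5); 7 is bumped to row 2. 7 is appended to row 2. The new tableau is [[1, 5], [2, 7], [3]].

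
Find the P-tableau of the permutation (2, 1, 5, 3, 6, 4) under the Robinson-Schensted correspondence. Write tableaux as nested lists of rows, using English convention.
Insert 2: appended to row 1. P = [[2]].
Insert 1: 1 bumps 2 from row 1; 2 starts row 2. P = [[1], [2]].
Insert 5: appended to row 1. P = [[1, 5], [2]].
Insert 3: 3 bumps 5 from row 1; 5 appends to row 2. P = [[1, 3], [2, 5]].
Insert 6: appended to row 1. P = [[1, 3, 6], [2, 5]].
Insert 4: 4 bumps 6 from row 1; 6 appends to row 2. P = [[1, 3, 4], [2, 5, 6]].

So P = [[1, 3, 4], [2, 5, 6]].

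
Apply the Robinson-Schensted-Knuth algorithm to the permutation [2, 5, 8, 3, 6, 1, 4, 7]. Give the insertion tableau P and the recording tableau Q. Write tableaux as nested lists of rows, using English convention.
Insert each entry of the permutation into P by Schensted row insertion, recording in Q the position of each new cell.

Insert 2: appended to row 1. P = [[2]].
Insert 5: appended to row 1. P = [[2, 5]].
Insert 8: appended to row 1. P = [[2, 5, 8]].
Insert 3: 3 bumps 5 from row 1; 5 starts row 2. P = [[2, 3, 8], [5]].
Insert 6: 6 bumps 8 from row 1; 8 appends to row 2. P = [[2, 3, 6], [5, 8]].
Insert 1: 1 bumps 2 from row 1; 2 bumps 5 from row 2; 5 starts row 3. P = [[1, 3, 6], [2, 8], [5]].
Insert 4: 4 bumps 6 from row 1; 6 bumps 8 from row 2; 8 appends to row 3. P = [[1, 3, 4], [2, 6], [5, 8]].
Insert 7: appended to row 1. P = [[1, 3, 4, 7], [2, 6], [5, 8]].

So P = [[1, 3, 4, 7], [2, 6], [5, 8]], Q = [[1, 2, 3, 8], [4, 5], [6, 7]].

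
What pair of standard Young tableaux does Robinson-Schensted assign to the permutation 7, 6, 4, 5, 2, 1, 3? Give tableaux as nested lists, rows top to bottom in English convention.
Insert each entry of the permutation into P by Schensted row insertion, recording in Q the position of each new cell.

Insert 7: appended to row 1. P = [[7]], Q = [[1]].
Insert 6: 6 bumps 7 from row 1; 7 starts row 2. P = [[6], [7]], Q = [[1], [2]].
Insert 4: 4 bumps 6 from row 1; 6 bumps 7 from row 2; 7 starts row 3. P = [[4], [6], [7]], Q = [[1], [2], [3]].
Insert 5: appended to row 1. P = [[4, 5], [6], [7]], Q = [[1, 4], [2], [3]].
Insert 2: 2 bumps 4 from row 1; 4 bumps 6 from row 2; 6 bumps 7 from row 3; 7 starts row 4. P = [[2, 5], [4], [6], [7]], Q = [[1, 4], [2], [3], [5]].
Insert 1: 1 bumps 2 from row 1; 2 bumps 4 from row 2; 4 bumps 6 from row 3; 6 bumps 7 from row 4; 7 starts row 5. P = [[1, 5], [2], [4], [6], [7]], Q = [[1, 4], [2], [3], [5], [6]].
Insert 3: 3 bumps 5 from row 1; 5 appends to row 2. P = [[1, 3], [2, 5], [4], [6], [7]], Q = [[1, 4], [2, 7], [3], [5], [6]].

So P = [[1, 3], [2, 5], [4], [6], [7]], Q = [[1, 4], [2, 7], [3], [5], [6]].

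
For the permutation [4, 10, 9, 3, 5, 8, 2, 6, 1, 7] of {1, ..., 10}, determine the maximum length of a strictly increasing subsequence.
4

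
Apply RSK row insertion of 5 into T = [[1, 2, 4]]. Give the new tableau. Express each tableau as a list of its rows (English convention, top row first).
5 is larger than every entry of row 1, so it is appended to row 1. The new tableau is [[1, 2, 4, 5]].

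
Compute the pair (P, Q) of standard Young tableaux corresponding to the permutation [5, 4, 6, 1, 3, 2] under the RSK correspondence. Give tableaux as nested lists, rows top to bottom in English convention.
P = [[1, 2], [3, 6], [4], [5]], Q = [[1, 3], [2, 5], [4], [6]]

Insert each entry of the permutation into P by Schensted row insertion, recording in Q the position of each new cell.

Insert 5: appended to row 1. P = [[5]], Q = [[1]].
Insert 4: 4 bumps 5 from row 1; 5 starts row 2. P = [[4], [5]], Q = [[1], [2]].
Insert 6: appended to row 1. P = [[4, 6], [5]], Q = [[1, 3], [2]].
Insert 1: 1 bumps 4 from row 1; 4 bumps 5 from row 2; 5 starts row 3. P = [[1, 6], [4], [5]], Q = [[1, 3], [2], [4]].
Insert 3: 3 bumps 6 from row 1; 6 appends to row 2. P = [[1, 3], [4, 6], [5]], Q = [[1, 3], [2, 5], [4]].
Insert 2: 2 bumps 3 from row 1; 3 bumps 4 from row 2; 4 bumps 5 from row 3; 5 starts row 4. P = [[1, 2], [3, 6], [4], [5]], Q = [[1, 3], [2, 5], [4], [6]].

So P = [[1, 2], [3, 6], [4], [5]], Q = [[1, 3], [2, 5], [4], [6]].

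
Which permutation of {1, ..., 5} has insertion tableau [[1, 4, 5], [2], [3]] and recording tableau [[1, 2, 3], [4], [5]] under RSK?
3 4 5 2 1

Reverse the RSK construction: for i from n down to 1, find the cell of Q containing i, remove the entry at that cell from P, and reverse-bump it up through P; the value ejected from row 1 is w(i).

Step i=5: Q has 5 at row 3, column 1; remove 3 from row 3 of P and reverse-bump: 3 enters row 2 and ejects 2; 2 enters row 1 and ejects 1. So w(5) = 1. P is now [[2, 4, 5], [3]].
Step i=4: Q has 4 at row 2, column 1; remove 3 from row 2 of P and reverse-bump: 3 enters row 1 and ejects 2. So w(4) = 2. P is now [[3, 4, 5]].
Step i=3: Q has 3 at row 1, column 3; remove that cell from P, ejecting 5. So w(3) = 5. P is now [[3, 4]].
Step i=2: Q has 2 at row 1, column 2; remove that cell from P, ejecting 4. So w(2) = 4. P is now [[3]].
Step i=1: Q has 1 at row 1, column 1; remove that cell from P, ejecting 3. So w(1) = 3. P is now [].

So w = 3 4 5 2 1.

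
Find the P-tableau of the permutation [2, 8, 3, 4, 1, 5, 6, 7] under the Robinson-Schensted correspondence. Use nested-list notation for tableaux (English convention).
P = [[1, 3, 4, 5, 6, 7], [2], [8]]

Insert 2: appended to row 1. P = [[2]].
Insert 8: appended to row 1. P = [[2, 8]].
Insert 3: 3 bumps 8 from row 1; 8 starts row 2. P = [[2, 3], [8]].
Insert 4: appended to row 1. P = [[2, 3, 4], [8]].
Insert 1: 1 bumps 2 from row 1; 2 bumps 8 from row 2; 8 starts row 3. P = [[1, 3, 4], [2], [8]].
Insert 5: appended to row 1. P = [[1, 3, 4, 5], [2], [8]].
Insert 6: appended to row 1. P = [[1, 3, 4, 5, 6], [2], [8]].
Insert 7: appended to row 1. P = [[1, 3, 4, 5, 6, 7], [2], [8]].

So P = [[1, 3, 4, 5, 6, 7], [2], [8]].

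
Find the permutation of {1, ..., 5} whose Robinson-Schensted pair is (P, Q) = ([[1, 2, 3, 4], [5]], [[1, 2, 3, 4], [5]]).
1 2 3 5 4

Reverse the RSK construction: for i from n down to 1, find the cell of Q containing i, remove the entry at that cell from P, and reverse-bump it up through P; the value ejected from row 1 is w(i).

Step i=5: Q has 5 at row 2, column 1; remove 5 from row 2 of P and reverse-bump: 5 enters row 1 and ejects 4. So w(5) = 4. P is now [[1, 2, 3, 5]].
Step i=4: Q has 4 at row 1, column 4; remove that cell from P, ejecting 5. So w(4) = 5. P is now [[1, 2, 3]].
Step i=3: Q has 3 at row 1, column 3; remove that cell from P, ejecting 3. So w(3) = 3. P is now [[1, 2]].
Step i=2: Q has 2 at row 1, column 2; remove that cell from P, ejecting 2. So w(2) = 2. P is now [[1]].
Step i=1: Q has 1 at row 1, column 1; remove that cell from P, ejecting 1. So w(1) = 1. P is now [].

So w = 1 2 3 5 4.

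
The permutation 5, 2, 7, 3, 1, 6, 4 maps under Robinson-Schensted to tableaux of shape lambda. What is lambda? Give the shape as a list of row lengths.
RSK row insertion gives P = [[1, 3, 4], [2, 6], [5, 7]], which has shape [3, 2, 2].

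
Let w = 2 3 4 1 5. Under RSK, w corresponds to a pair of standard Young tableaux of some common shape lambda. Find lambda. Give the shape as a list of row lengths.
Row-insert each entry into an empty tableau.

After inserting 2: P = [[2]].
After inserting 3: P = [[2, 3]].
After inserting 4: P = [[2, 3, 4]].
After inserting 1: P = [[1, 3, 4], [2]].
After inserting 5: P = [[1, 3, 4, 5], [2]].

The final insertion tableau P = [[1, 3, 4, 5], [2]] has shape [4, 1].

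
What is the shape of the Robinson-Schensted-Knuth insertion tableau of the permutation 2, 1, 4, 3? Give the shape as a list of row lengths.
Row-insert each entry into an empty tableau.

After inserting 2: P = [[2]].
After inserting 1: P = [[1], [2]].
After inserting 4: P = [[1, 4], [2]].
After inserting 3: P = [[1, 3], [2, 4]].

The final insertion tableau P = [[1, 3], [2, 4]] has shape [2, 2].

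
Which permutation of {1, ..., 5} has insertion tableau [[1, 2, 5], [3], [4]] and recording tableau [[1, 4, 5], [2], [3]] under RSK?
Reverse the RSK construction: for i from n down to 1, find the cell of Q containing i, remove the entry at that cell from P, and reverse-bump it up through P; the value ejected from row 1 is w(i).

Step i=5: Q has 5 at row 1, column 3; remove that cell from P, ejecting 5. So w(5) = 5. P is now [[1, 2], [3], [4]].
Step i=4: Q has 4 at row 1, column 2; remove that cell from P, ejecting 2. So w(4) = 2. P is now [[1], [3], [4]].
Step i=3: Q has 3 at row 3, column 1; remove 4 from row 3 of P and reverse-bump: 4 enters row 2 and ejects 3; 3 enters row 1 and ejects 1. So w(3) = 1. P is now [[3], [4]].
Step i=2: Q has 2 at row 2, column 1; remove 4 from row 2 of P and reverse-bump: 4 enters row 1 and ejects 3. So w(2) = 3. P is now [[4]].
Step i=1: Q has 1 at row 1, column 1; remove that cell from P, ejecting 4. So w(1) = 4. P is now [].

So w = 4 3 1 2 5.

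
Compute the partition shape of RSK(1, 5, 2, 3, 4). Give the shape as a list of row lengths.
[4, 1]

Row-insert each entry into an empty tableau.

After inserting 1: P = [[1]].
After inserting 5: P = [[1, 5]].
After inserting 2: P = [[1, 2], [5]].
After inserting 3: P = [[1, 2, 3], [5]].
After inserting 4: P = [[1, 2, 3, 4], [5]].

The final insertion tableau P = [[1, 2, 3, 4], [5]] has shape [4, 1].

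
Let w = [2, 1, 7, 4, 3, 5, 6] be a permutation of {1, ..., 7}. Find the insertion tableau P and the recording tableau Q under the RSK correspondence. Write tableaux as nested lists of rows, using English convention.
P = [[1, 3, 5, 6], [2, 4], [7]], Q = [[1, 3, 6, 7], [2, 4], [5]]

Insert each entry of the permutation into P by Schensted row insertion, recording in Q the position of each new cell.

Insert 2: appended to row 1. P = [[2]].
Insert 1: 1 bumps 2 from row 1; 2 starts row 2. P = [[1], [2]].
Insert 7: appended to row 1. P = [[1, 7], [2]].
Insert 4: 4 bumps 7 from row 1; 7 appends to row 2. P = [[1, 4], [2, 7]].
Insert 3: 3 bumps 4 from row 1; 4 bumps 7 from row 2; 7 starts row 3. P = [[1, 3], [2, 4], [7]].
Insert 5: appended to row 1. P = [[1, 3, 5], [2, 4], [7]].
Insert 6: appended to row 1. P = [[1, 3, 5, 6], [2, 4], [7]].

So P = [[1, 3, 5, 6], [2, 4], [7]], Q = [[1, 3, 6, 7], [2, 4], [5]].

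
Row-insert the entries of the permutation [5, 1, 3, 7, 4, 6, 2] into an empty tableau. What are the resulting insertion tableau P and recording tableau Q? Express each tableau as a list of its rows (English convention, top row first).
Insert each entry of the permutation into P by Schensted row insertion, recording in Q the position of each new cell.

Insert 5: appended to row 1. P = [[5]], Q = [[1]].
Insert 1: 1 bumps 5 from row 1; 5 starts row 2. P = [[1], [5]], Q = [[1], [2]].
Insert 3: appended to row 1. P = [[1, 3], [5]], Q = [[1, 3], [2]].
Insert 7: appended to row 1. P = [[1, 3, 7], [5]], Q = [[1, 3, 4], [2]].
Insert 4: 4 bumps 7 from row 1; 7 appends to row 2. P = [[1, 3, 4], [5, 7]], Q = [[1, 3, 4], [2, 5]].
Insert 6: appended to row 1. P = [[1, 3, 4, 6], [5, 7]], Q = [[1, 3, 4, 6], [2, 5]].
Insert 2: 2 bumps 3 from row 1; 3 bumps 5 from row 2; 5 starts row 3. P = [[1, 2, 4, 6], [3, 7], [5]], Q = [[1, 3, 4, 6], [2, 5], [7]].

So P = [[1, 2, 4, 6], [3, 7], [5]], Q = [[1, 3, 4, 6], [2, 5], [7]].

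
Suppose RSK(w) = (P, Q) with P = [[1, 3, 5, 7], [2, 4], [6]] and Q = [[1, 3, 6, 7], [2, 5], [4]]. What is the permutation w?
6 2 4 1 3 5 7

Reverse RSK: for i = n, n-1, ..., 1, locate i in Q, remove the corresponding corner cell from P, and reverse-bump its entry up through P; the value ejected from row 1 is w(i).

So w = 6 2 4 1 3 5 7.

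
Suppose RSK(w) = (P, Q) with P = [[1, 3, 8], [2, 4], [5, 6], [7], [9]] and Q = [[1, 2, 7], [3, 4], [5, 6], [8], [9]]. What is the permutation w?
5 9 2 7 1 6 8 4 3

Reverse the RSK construction: for i from n down to 1, find the cell of Q containing i, remove the entry at that cell from P, and reverse-bump it up through P; the value ejected from row 1 is w(i).

Step i=9: Q has 9 at row 5, column 1; remove 9 from row 5 of P and reverse-bump: 9 enters row 4 and ejects 7; 7 enters row 3 and ejects 6; 6 enters row 2 and ejects 4; 4 enters row 1 and ejects 3. So w(9) = 3. P is now [[1, 4, 8], [2, 6], [5, 7], [9]].
Step i=8: Q has 8 at row 4, column 1; remove 9 from row 4 of P and reverse-bump: 9 enters row 3 and ejects 7; 7 enters row 2 and ejects 6; 6 enters row 1 and ejects 4. So w(8) = 4. P is now [[1, 6, 8], [2, 7], [5, 9]].
Step i=7: Q has 7 at row 1, column 3; remove that cell from P, ejecting 8. So w(7) = 8. P is now [[1, 6], [2, 7], [5, 9]].
Step i=6: Q has 6 at row 3, column 2; remove 9 from row 3 of P and reverse-bump: 9 enters row 2 and ejects 7; 7 enters row 1 and ejects 6. So w(6) = 6. P is now [[1, 7], [2, 9], [5]].
Step i=5: Q has 5 at row 3, column 1; remove 5 from row 3 of P and reverse-bump: 5 enters row 2 and ejects 2; 2 enters row 1 and ejects 1. So w(5) = 1. P is now [[2, 7], [5, 9]].
Step i=4: Q has 4 at row 2, column 2; remove 9 from row 2 of P and reverse-bump: 9 enters row 1 and ejects 7. So w(4) = 7. P is now [[2, 9], [5]].
Step i=3: Q has 3 at row 2, column 1; remove 5 from row 2 of P and reverse-bump: 5 enters row 1 and ejects 2. So w(3) = 2. P is now [[5, 9]].
Step i=2: Q has 2 at row 1, column 2; remove that cell from P, ejecting 9. So w(2) = 9. P is now [[5]].
Step i=1: Q has 1 at row 1, column 1; remove that cell from P, ejecting 5. So w(1) = 5. P is now [].

So w = 5 9 2 7 1 6 8 4 3.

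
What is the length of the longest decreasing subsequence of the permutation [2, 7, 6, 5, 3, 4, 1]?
5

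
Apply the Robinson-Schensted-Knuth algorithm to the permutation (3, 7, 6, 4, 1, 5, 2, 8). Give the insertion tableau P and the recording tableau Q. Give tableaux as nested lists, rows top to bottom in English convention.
Insert each entry of the permutation into P by Schensted row insertion, recording in Q the position of each new cell.

Insert 3: appended to row 1. P = [[3]].
Insert 7: appended to row 1. P = [[3, 7]].
Insert 6: 6 bumps 7 from row 1; 7 starts row 2. P = [[3, 6], [7]].
Insert 4: 4 bumps 6 from row 1; 6 bumps 7 from row 2; 7 starts row 3. P = [[3, 4], [6], [7]].
Insert 1: 1 bumps 3 from row 1; 3 bumps 6 from row 2; 6 bumps 7 from row 3; 7 starts row 4. P = [[1, 4], [3], [6], [7]].
Insert 5: appended to row 1. P = [[1, 4, 5], [3], [6], [7]].
Insert 2: 2 bumps 4 from row 1; 4 appends to row 2. P = [[1, 2, 5], [3, 4], [6], [7]].
Insert 8: appended to row 1. P = [[1, 2, 5, 8], [3, 4], [6], [7]].

So P = [[1, 2, 5, 8], [3, 4], [6], [7]], Q = [[1, 2, 6, 8], [3, 7], [4], [5]].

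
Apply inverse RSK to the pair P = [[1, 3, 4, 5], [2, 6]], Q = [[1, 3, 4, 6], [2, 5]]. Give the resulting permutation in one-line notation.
2 1 3 6 4 5

Reverse the RSK construction: for i from n down to 1, find the cell of Q containing i, remove the entry at that cell from P, and reverse-bump it up through P; the value ejected from row 1 is w(i).

Step i=6: Q has 6 at row 1, column 4; remove that cell from P, ejecting 5. So w(6) = 5. P is now [[1, 3, 4], [2, 6]].
Step i=5: Q has 5 at row 2, column 2; remove 6 from row 2 of P and reverse-bump: 6 enters row 1 and ejects 4. So w(5) = 4. P is now [[1, 3, 6], [2]].
Step i=4: Q has 4 at row 1, column 3; remove that cell from P, ejecting 6. So w(4) = 6. P is now [[1, 3], [2]].
Step i=3: Q has 3 at row 1, column 2; remove that cell from P, ejecting 3. So w(3) = 3. P is now [[1], [2]].
Step i=2: Q has 2 at row 2, column 1; remove 2 from row 2 of P and reverse-bump: 2 enters row 1 and ejects 1. So w(2) = 1. P is now [[2]].
Step i=1: Q has 1 at row 1, column 1; remove that cell from P, ejecting 2. So w(1) = 2. P is now [].

So w = 2 1 3 6 4 5.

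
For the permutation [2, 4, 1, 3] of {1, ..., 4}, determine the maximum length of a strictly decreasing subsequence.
2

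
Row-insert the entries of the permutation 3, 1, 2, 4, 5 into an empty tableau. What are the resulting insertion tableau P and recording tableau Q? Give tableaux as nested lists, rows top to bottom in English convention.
Insert each entry of the permutation into P by Schensted row insertion, recording in Q the position of each new cell.

After inserting 3: P = [[3]].
After inserting 1: P = [[1], [3]].
After inserting 2: P = [[1, 2], [3]].
After inserting 4: P = [[1, 2, 4], [3]].
After inserting 5: P = [[1, 2, 4, 5], [3]].

So P = [[1, 2, 4, 5], [3]], Q = [[1, 3, 4, 5], [2]].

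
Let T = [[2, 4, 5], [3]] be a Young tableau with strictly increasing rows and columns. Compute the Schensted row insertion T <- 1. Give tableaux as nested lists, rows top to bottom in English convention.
[[1, 4, 5], [2], [3]]

In row 1, 1 replaces 2 (the leftmost entry greater than 1); 2 is bumped to row 2. In row 2, 2 replaces 3 (the leftmost entry greater than 2); 3 is bumped to row 3. 3 starts a new row 3. The new tableau is [[1, 4, 5], [2], [3]].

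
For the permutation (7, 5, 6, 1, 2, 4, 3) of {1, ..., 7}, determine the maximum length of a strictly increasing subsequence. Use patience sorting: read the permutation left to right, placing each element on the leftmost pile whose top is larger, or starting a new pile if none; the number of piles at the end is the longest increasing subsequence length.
7: new pile. tops = [7]
5: onto pile 1 (replacing 7). tops = [5]
6: new pile. tops = [5, 6]
1: onto pile 1 (replacing 5). tops = [1, 6]
2: onto pile 2 (replacing 6). tops = [1, 2]
4: new pile. tops = [1, 2, 4]
3: onto pile 3 (replacing 4). tops = [1, 2, 3]

3 piles, so the longest increasing subsequence has length 3.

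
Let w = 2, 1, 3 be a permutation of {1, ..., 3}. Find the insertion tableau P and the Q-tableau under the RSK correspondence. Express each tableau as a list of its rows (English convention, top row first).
Insert each entry of the permutation into P by Schensted row insertion, recording in Q the position of each new cell.

Insert 2: appended to row 1. P = [[2]].
Insert 1: 1 bumps 2 from row 1; 2 starts row 2. P = [[1], [2]].
Insert 3: appended to row 1. P = [[1, 3], [2]].

So P = [[1, 3], [2]], Q = [[1, 3], [2]].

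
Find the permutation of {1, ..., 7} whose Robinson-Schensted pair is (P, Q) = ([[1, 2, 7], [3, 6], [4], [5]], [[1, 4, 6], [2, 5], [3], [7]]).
Reverse the RSK construction: for i from n down to 1, find the cell of Q containing i, remove the entry at that cell from P, and reverse-bump it up through P; the value ejected from row 1 is w(i).

Step i=7: Q has 7 at row 4, column 1; remove 5 from row 4 of P and reverse-bump: 5 enters row 3 and ejects 4; 4 enters row 2 and ejects 3; 3 enters row 1 and ejects 2. So w(7) = 2. P is now [[1, 3, 7], [4, 6], [5]].
Step i=6: Q has 6 at row 1, column 3; remove that cell from P, ejecting 7. So w(6) = 7. P is now [[1, 3], [4, 6], [5]].
Step i=5: Q has 5 at row 2, column 2; remove 6 from row 2 of P and reverse-bump: 6 enters row 1 and ejects 3. So w(5) = 3. P is now [[1, 6], [4], [5]].
Step i=4: Q has 4 at row 1, column 2; remove that cell from P, ejecting 6. So w(4) = 6. P is now [[1], [4], [5]].
Step i=3: Q has 3 at row 3, column 1; remove 5 from row 3 of P and reverse-bump: 5 enters row 2 and ejects 4; 4 enters row 1 and ejects 1. So w(3) = 1. P is now [[4], [5]].
Step i=2: Q has 2 at row 2, column 1; remove 5 from row 2 of P and reverse-bump: 5 enters row 1 and ejects 4. So w(2) = 4. P is now [[5]].
Step i=1: Q has 1 at row 1, column 1; remove that cell from P, ejecting 5. So w(1) = 5. P is now [].

So w = 5 4 1 6 3 7 2.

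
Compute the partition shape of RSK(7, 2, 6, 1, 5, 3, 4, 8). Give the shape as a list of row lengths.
Row-insert each entry into an empty tableau.

After inserting 7: P = [[7]].
After inserting 2: P = [[2], [7]].
After inserting 6: P = [[2, 6], [7]].
After inserting 1: P = [[1, 6], [2], [7]].
After inserting 5: P = [[1, 5], [2, 6], [7]].
After inserting 3: P = [[1, 3], [2, 5], [6], [7]].
After inserting 4: P = [[1, 3, 4], [2, 5], [6], [7]].
After inserting 8: P = [[1, 3, 4, 8], [2, 5], [6], [7]].

The final insertion tableau P = [[1, 3, 4, 8], [2, 5], [6], [7]] has shape [4, 2, 1, 1].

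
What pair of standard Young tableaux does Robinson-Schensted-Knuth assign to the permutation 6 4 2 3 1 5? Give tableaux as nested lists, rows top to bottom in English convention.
Insert each entry of the permutation into P by Schensted row insertion, recording in Q the position of each new cell.

Insert 6: appended to row 1. P = [[6]].
Insert 4: 4 bumps 6 from row 1; 6 starts row 2. P = [[4], [6]].
Insert 2: 2 bumps 4 from row 1; 4 bumps 6 from row 2; 6 starts row 3. P = [[2], [4], [6]].
Insert 3: appended to row 1. P = [[2, 3], [4], [6]].
Insert 1: 1 bumps 2 from row 1; 2 bumps 4 from row 2; 4 bumps 6 from row 3; 6 starts row 4. P = [[1, 3], [2], [4], [6]].
Insert 5: appended to row 1. P = [[1, 3, 5], [2], [4], [6]].

So P = [[1, 3, 5], [2], [4], [6]], Q = [[1, 4, 6], [2], [3], [5]].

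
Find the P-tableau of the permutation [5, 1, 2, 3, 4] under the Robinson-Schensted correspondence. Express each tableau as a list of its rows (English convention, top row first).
Insert 5: appended to row 1. P = [[5]].
Insert 1: 1 bumps 5 from row 1; 5 starts row 2. P = [[1], [5]].
Insert 2: appended to row 1. P = [[1, 2], [5]].
Insert 3: appended to row 1. P = [[1, 2, 3], [5]].
Insert 4: appended to row 1. P = [[1, 2, 3, 4], [5]].

So P = [[1, 2, 3, 4], [5]].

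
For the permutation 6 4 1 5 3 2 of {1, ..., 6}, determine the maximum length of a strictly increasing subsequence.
2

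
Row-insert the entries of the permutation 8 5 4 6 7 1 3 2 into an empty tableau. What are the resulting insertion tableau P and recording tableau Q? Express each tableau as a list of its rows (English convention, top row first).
Insert each entry of the permutation into P by Schensted row insertion, recording in Q the position of each new cell.

After inserting 8: P = [[8]].
After inserting 5: P = [[5], [8]].
After inserting 4: P = [[4], [5], [8]].
After inserting 6: P = [[4, 6], [5], [8]].
After inserting 7: P = [[4, 6, 7], [5], [8]].
After inserting 1: P = [[1, 6, 7], [4], [5], [8]].
After inserting 3: P = [[1, 3, 7], [4, 6], [5], [8]].
After inserting 2: P = [[1, 2, 7], [3, 6], [4], [5], [8]].

So P = [[1, 2, 7], [3, 6], [4], [5], [8]], Q = [[1, 4, 5], [2, 7], [3], [6], [8]].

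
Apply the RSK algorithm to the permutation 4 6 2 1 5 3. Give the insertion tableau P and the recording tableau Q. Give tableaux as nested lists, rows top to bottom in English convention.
P = [[1, 3], [2, 5], [4, 6]], Q = [[1, 2], [3, 5], [4, 6]]

Insert each entry of the permutation into P by Schensted row insertion, recording in Q the position of each new cell.

After inserting 4: P = [[4]].
After inserting 6: P = [[4, 6]].
After inserting 2: P = [[2, 6], [4]].
After inserting 1: P = [[1, 6], [2], [4]].
After inserting 5: P = [[1, 5], [2, 6], [4]].
After inserting 3: P = [[1, 3], [2, 5], [4, 6]].

So P = [[1, 3], [2, 5], [4, 6]], Q = [[1, 2], [3, 5], [4, 6]].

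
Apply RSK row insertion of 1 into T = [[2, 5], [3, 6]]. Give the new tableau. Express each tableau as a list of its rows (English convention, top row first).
[[1, 5], [2, 6], [3]]

In row 1, 1 replaces 2 (the leftmost entry greater than 1); 2 is bumped to row 2. In row 2, 2 replaces 3 (the leftmost entry greater than 2); 3 is bumped to row 3. 3 starts a new row 3. The new tableau is [[1, 5], [2, 6], [3]].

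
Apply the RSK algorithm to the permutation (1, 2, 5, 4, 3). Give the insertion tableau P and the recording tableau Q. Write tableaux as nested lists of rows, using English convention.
P = [[1, 2, 3], [4], [5]], Q = [[1, 2, 3], [4], [5]]

Insert each entry of the permutation into P by Schensted row insertion, recording in Q the position of each new cell.

Insert 1: appended to row 1. P = [[1]].
Insert 2: appended to row 1. P = [[1, 2]].
Insert 5: appended to row 1. P = [[1, 2, 5]].
Insert 4: 4 bumps 5 from row 1; 5 starts row 2. P = [[1, 2, 4], [5]].
Insert 3: 3 bumps 4 from row 1; 4 bumps 5 from row 2; 5 starts row 3. P = [[1, 2, 3], [4], [5]].

So P = [[1, 2, 3], [4], [5]], Q = [[1, 2, 3], [4], [5]].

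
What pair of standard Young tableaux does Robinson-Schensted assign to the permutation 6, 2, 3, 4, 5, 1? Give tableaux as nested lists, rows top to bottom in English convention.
Insert each entry of the permutation into P by Schensted row insertion, recording in Q the position of each new cell.

Insert 6: appended to row 1. P = [[6]], Q = [[1]].
Insert 2: 2 bumps 6 from row 1; 6 starts row 2. P = [[2], [6]], Q = [[1], [2]].
Insert 3: appended to row 1. P = [[2, 3], [6]], Q = [[1, 3], [2]].
Insert 4: appended to row 1. P = [[2, 3, 4], [6]], Q = [[1, 3, 4], [2]].
Insert 5: appended to row 1. P = [[2, 3, 4, 5], [6]], Q = [[1, 3, 4, 5], [2]].
Insert 1: 1 bumps 2 from row 1; 2 bumps 6 from row 2; 6 starts row 3. P = [[1, 3, 4, 5], [2], [6]], Q = [[1, 3, 4, 5], [2], [6]].

So P = [[1, 3, 4, 5], [2], [6]], Q = [[1, 3, 4, 5], [2], [6]].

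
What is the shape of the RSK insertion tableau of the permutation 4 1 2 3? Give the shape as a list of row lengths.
Row-insert each entry into an empty tableau.

After inserting 4: P = [[4]].
After inserting 1: P = [[1], [4]].
After inserting 2: P = [[1, 2], [4]].
After inserting 3: P = [[1, 2, 3], [4]].

The final insertion tableau P = [[1, 2, 3], [4]] has shape [3, 1].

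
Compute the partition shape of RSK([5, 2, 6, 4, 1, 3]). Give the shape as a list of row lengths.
Row-insert each entry into an empty tableau.

After inserting 5: P = [[5]].
After inserting 2: P = [[2], [5]].
After inserting 6: P = [[2, 6], [5]].
After inserting 4: P = [[2, 4], [5, 6]].
After inserting 1: P = [[1, 4], [2, 6], [5]].
After inserting 3: P = [[1, 3], [2, 4], [5, 6]].

The final insertion tableau P = [[1, 3], [2, 4], [5, 6]] has shape [2, 2, 2].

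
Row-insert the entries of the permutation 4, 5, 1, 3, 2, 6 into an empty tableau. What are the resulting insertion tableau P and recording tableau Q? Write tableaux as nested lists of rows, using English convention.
Insert each entry of the permutation into P by Schensted row insertion, recording in Q the position of each new cell.

After inserting 4: P = [[4]].
After inserting 5: P = [[4, 5]].
After inserting 1: P = [[1, 5], [4]].
After inserting 3: P = [[1, 3], [4, 5]].
After inserting 2: P = [[1, 2], [3, 5], [4]].
After inserting 6: P = [[1, 2, 6], [3, 5], [4]].

So P = [[1, 2, 6], [3, 5], [4]], Q = [[1, 2, 6], [3, 4], [5]].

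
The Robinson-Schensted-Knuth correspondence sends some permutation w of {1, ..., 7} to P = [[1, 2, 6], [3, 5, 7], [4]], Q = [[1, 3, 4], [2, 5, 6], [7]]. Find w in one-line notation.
4 1 5 7 3 6 2

Reverse the RSK construction: for i from n down to 1, find the cell of Q containing i, remove the entry at that cell from P, and reverse-bump it up through P; the value ejected from row 1 is w(i).

Step i=7: Q has 7 at row 3, column 1; remove 4 from row 3 of P and reverse-bump: 4 enters row 2 and ejects 3; 3 enters row 1 and ejects 2. So w(7) = 2. P is now [[1, 3, 6], [4, 5, 7]].
Step i=6: Q has 6 at row 2, column 3; remove 7 from row 2 of P and reverse-bump: 7 enters row 1 and ejects 6. So w(6) = 6. P is now [[1, 3, 7], [4, 5]].
Step i=5: Q has 5 at row 2, column 2; remove 5 from row 2 of P and reverse-bump: 5 enters row 1 and ejects 3. So w(5) = 3. P is now [[1, 5, 7], [4]].
Step i=4: Q has 4 at row 1, column 3; remove that cell from P, ejecting 7. So w(4) = 7. P is now [[1, 5], [4]].
Step i=3: Q has 3 at row 1, column 2; remove that cell from P, ejecting 5. So w(3) = 5. P is now [[1], [4]].
Step i=2: Q has 2 at row 2, column 1; remove 4 from row 2 of P and reverse-bump: 4 enters row 1 and ejects 1. So w(2) = 1. P is now [[4]].
Step i=1: Q has 1 at row 1, column 1; remove that cell from P, ejecting 4. So w(1) = 4. P is now [].

So w = 4 1 5 7 3 6 2.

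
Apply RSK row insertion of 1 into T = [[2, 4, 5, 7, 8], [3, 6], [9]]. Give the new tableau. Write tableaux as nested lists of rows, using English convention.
[[1, 4, 5, 7, 8], [2, 6], [3], [9]]

In row 1, 1 replaces 2 (the leftmost entry greater than 1); 2 is bumped to row 2. In row 2, 2 replaces 3 (the leftmost entry greater than 2); 3 is bumped to row 3. In row 3, 3 replaces 9 (the leftmost entry greater than 3); 9 is bumped to row 4. 9 starts a new row 4. The new tableau is [[1, 4, 5, 7, 8], [2, 6], [3], [9]].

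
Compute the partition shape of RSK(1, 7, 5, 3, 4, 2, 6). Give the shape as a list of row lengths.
[4, 1, 1, 1]

Row-insert each entry into an empty tableau.

After inserting 1: P = [[1]].
After inserting 7: P = [[1, 7]].
After inserting 5: P = [[1, 5], [7]].
After inserting 3: P = [[1, 3], [5], [7]].
After inserting 4: P = [[1, 3, 4], [5], [7]].
After inserting 2: P = [[1, 2, 4], [3], [5], [7]].
After inserting 6: P = [[1, 2, 4, 6], [3], [5], [7]].

The final insertion tableau P = [[1, 2, 4, 6], [3], [5], [7]] has shape [4, 1, 1, 1].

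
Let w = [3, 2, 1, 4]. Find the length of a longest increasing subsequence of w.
2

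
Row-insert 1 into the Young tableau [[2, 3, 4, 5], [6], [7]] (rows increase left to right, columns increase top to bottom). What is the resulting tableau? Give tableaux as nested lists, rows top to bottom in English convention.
In row 1, 1 replaces 2 (the leftmost entry greater than 1); 2 is bumped to row 2. In row 2, 2 replaces 6 (the leftmost entry greater than 2); 6 is bumped to row 3. In row 3, 6 replaces 7 (the leftmost entry greater than 6); 7 is bumped to row 4. 7 starts a new row 4. The new tableau is [[1, 3, 4, 5], [2], [6], [7]].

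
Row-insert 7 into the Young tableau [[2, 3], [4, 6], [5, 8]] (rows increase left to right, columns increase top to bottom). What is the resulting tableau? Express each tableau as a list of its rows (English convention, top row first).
[[2, 3, 7], [4, 6], [5, 8]]

7 is larger than every entry of row 1, so it is appended to row 1. The new tableau is [[2, 3, 7], [4, 6], [5, 8]].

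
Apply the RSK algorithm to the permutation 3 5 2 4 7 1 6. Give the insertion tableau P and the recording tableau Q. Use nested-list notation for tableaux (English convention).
P = [[1, 4, 6], [2, 5, 7], [3]], Q = [[1, 2, 5], [3, 4, 7], [6]]

Insert each entry of the permutation into P by Schensted row insertion, recording in Q the position of each new cell.

Insert 3: appended to row 1. P = [[3]].
Insert 5: appended to row 1. P = [[3, 5]].
Insert 2: 2 bumps 3 from row 1; 3 starts row 2. P = [[2, 5], [3]].
Insert 4: 4 bumps 5 from row 1; 5 appends to row 2. P = [[2, 4], [3, 5]].
Insert 7: appended to row 1. P = [[2, 4, 7], [3, 5]].
Insert 1: 1 bumps 2 from row 1; 2 bumps 3 from row 2; 3 starts row 3. P = [[1, 4, 7], [2, 5], [3]].
Insert 6: 6 bumps 7 from row 1; 7 appends to row 2. P = [[1, 4, 6], [2, 5, 7], [3]].

So P = [[1, 4, 6], [2, 5, 7], [3]], Q = [[1, 2, 5], [3, 4, 7], [6]].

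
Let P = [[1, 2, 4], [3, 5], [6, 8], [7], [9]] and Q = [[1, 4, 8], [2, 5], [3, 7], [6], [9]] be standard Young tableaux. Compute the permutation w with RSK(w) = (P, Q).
9 7 3 8 6 1 2 5 4

Reverse the RSK construction: for i from n down to 1, find the cell of Q containing i, remove the entry at that cell from P, and reverse-bump it up through P; the value ejected from row 1 is w(i).

Step i=9: Q has 9 at row 5, column 1; remove 9 from row 5 of P and reverse-bump: 9 enters row 4 and ejects 7; 7 enters row 3 and ejects 6; 6 enters row 2 and ejects 5; 5 enters row 1 and ejects 4. So w(9) = 4. P is now [[1, 2, 5], [3, 6], [7, 8], [9]].
Step i=8: Q has 8 at row 1, column 3; remove that cell from P, ejecting 5. So w(8) = 5. P is now [[1, 2], [3, 6], [7, 8], [9]].
Step i=7: Q has 7 at row 3, column 2; remove 8 from row 3 of P and reverse-bump: 8 enters row 2 and ejects 6; 6 enters row 1 and ejects 2. So w(7) = 2. P is now [[1, 6], [3, 8], [7], [9]].
Step i=6: Q has 6 at row 4, column 1; remove 9 from row 4 of P and reverse-bump: 9 enters row 3 and ejects 7; 7 enters row 2 and ejects 3; 3 enters row 1 and ejects 1. So w(6) = 1. P is now [[3, 6], [7, 8], [9]].
Step i=5: Q has 5 at row 2, column 2; remove 8 from row 2 of P and reverse-bump: 8 enters row 1 and ejects 6. So w(5) = 6. P is now [[3, 8], [7], [9]].
Step i=4: Q has 4 at row 1, column 2; remove that cell from P, ejecting 8. So w(4) = 8. P is now [[3], [7], [9]].
Step i=3: Q has 3 at row 3, column 1; remove 9 from row 3 of P and reverse-bump: 9 enters row 2 and ejects 7; 7 enters row 1 and ejects 3. So w(3) = 3. P is now [[7], [9]].
Step i=2: Q has 2 at row 2, column 1; remove 9 from row 2 of P and reverse-bump: 9 enters row 1 and ejects 7. So w(2) = 7. P is now [[9]].
Step i=1: Q has 1 at row 1, column 1; remove that cell from P, ejecting 9. So w(1) = 9. P is now [].

So w = 9 7 3 8 6 1 2 5 4.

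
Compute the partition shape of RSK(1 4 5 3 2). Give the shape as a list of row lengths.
[3, 1, 1]

Row-insert each entry into an empty tableau.

After inserting 1: P = [[1]].
After inserting 4: P = [[1, 4]].
After inserting 5: P = [[1, 4, 5]].
After inserting 3: P = [[1, 3, 5], [4]].
After inserting 2: P = [[1, 2, 5], [3], [4]].

The final insertion tableau P = [[1, 2, 5], [3], [4]] has shape [3, 1, 1].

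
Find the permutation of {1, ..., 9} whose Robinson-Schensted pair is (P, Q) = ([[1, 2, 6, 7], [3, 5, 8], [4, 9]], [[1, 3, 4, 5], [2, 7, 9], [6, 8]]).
Reverse RSK: for i = n, n-1, ..., 1, locate i in Q, remove the corresponding corner cell from P, and reverse-bump its entry up through P; the value ejected from row 1 is w(i).

So w = 4 3 5 6 9 1 8 2 7.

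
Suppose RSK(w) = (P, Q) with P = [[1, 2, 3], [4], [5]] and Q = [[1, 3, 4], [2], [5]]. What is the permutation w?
Reverse the RSK construction: for i from n down to 1, find the cell of Q containing i, remove the entry at that cell from P, and reverse-bump it up through P; the value ejected from row 1 is w(i).

Step i=5: Q has 5 at row 3, column 1; remove 5 from row 3 of P and reverse-bump: 5 enters row 2 and ejects 4; 4 enters row 1 and ejects 3. So w(5) = 3. P is now [[1, 2, 4], [5]].
Step i=4: Q has 4 at row 1, column 3; remove that cell from P, ejecting 4. So w(4) = 4. P is now [[1, 2], [5]].
Step i=3: Q has 3 at row 1, column 2; remove that cell from P, ejecting 2. So w(3) = 2. P is now [[1], [5]].
Step i=2: Q has 2 at row 2, column 1; remove 5 from row 2 of P and reverse-bump: 5 enters row 1 and ejects 1. So w(2) = 1. P is now [[5]].
Step i=1: Q has 1 at row 1, column 1; remove that cell from P, ejecting 5. So w(1) = 5. P is now [].

So w = 5 1 2 4 3.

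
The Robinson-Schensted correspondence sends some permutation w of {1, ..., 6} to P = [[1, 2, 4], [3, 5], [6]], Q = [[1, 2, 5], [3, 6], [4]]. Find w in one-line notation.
1 6 3 2 5 4

Reverse the RSK construction: for i from n down to 1, find the cell of Q containing i, remove the entry at that cell from P, and reverse-bump it up through P; the value ejected from row 1 is w(i).

Step i=6: Q has 6 at row 2, column 2; remove 5 from row 2 of P and reverse-bump: 5 enters row 1 and ejects 4. So w(6) = 4. P is now [[1, 2, 5], [3], [6]].
Step i=5: Q has 5 at row 1, column 3; remove that cell from P, ejecting 5. So w(5) = 5. P is now [[1, 2], [3], [6]].
Step i=4: Q has 4 at row 3, column 1; remove 6 from row 3 of P and reverse-bump: 6 enters row 2 and ejects 3; 3 enters row 1 and ejects 2. So w(4) = 2. P is now [[1, 3], [6]].
Step i=3: Q has 3 at row 2, column 1; remove 6 from row 2 of P and reverse-bump: 6 enters row 1 and ejects 3. So w(3) = 3. P is now [[1, 6]].
Step i=2: Q has 2 at row 1, column 2; remove that cell from P, ejecting 6. So w(2) = 6. P is now [[1]].
Step i=1: Q has 1 at row 1, column 1; remove that cell from P, ejecting 1. So w(1) = 1. P is now [].

So w = 1 6 3 2 5 4.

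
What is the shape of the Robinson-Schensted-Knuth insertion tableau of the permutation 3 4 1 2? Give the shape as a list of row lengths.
[2, 2]

Row-insert each entry into an empty tableau.

After inserting 3: P = [[3]].
After inserting 4: P = [[3, 4]].
After inserting 1: P = [[1, 4], [3]].
After inserting 2: P = [[1, 2], [3, 4]].

The final insertion tableau P = [[1, 2], [3, 4]] has shape [2, 2].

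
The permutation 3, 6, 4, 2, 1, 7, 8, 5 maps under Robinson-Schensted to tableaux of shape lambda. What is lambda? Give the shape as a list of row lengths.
Row-insert each entry into an empty tableau.

After inserting 3: P = [[3]].
After inserting 6: P = [[3, 6]].
After inserting 4: P = [[3, 4], [6]].
After inserting 2: P = [[2, 4], [3], [6]].
After inserting 1: P = [[1, 4], [2], [3], [6]].
After inserting 7: P = [[1, 4, 7], [2], [3], [6]].
After inserting 8: P = [[1, 4, 7, 8], [2], [3], [6]].
After inserting 5: P = [[1, 4, 5, 8], [2, 7], [3], [6]].

The final insertion tableau P = [[1, 4, 5, 8], [2, 7], [3], [6]] has shape [4, 2, 1, 1].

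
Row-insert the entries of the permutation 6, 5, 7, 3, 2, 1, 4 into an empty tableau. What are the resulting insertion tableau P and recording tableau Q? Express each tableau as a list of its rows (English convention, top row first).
P = [[1, 4], [2, 7], [3], [5], [6]], Q = [[1, 3], [2, 7], [4], [5], [6]]

Insert each entry of the permutation into P by Schensted row insertion, recording in Q the position of each new cell.

Insert 6: appended to row 1. P = [[6]], Q = [[1]].
Insert 5: 5 bumps 6 from row 1; 6 starts row 2. P = [[5], [6]], Q = [[1], [2]].
Insert 7: appended to row 1. P = [[5, 7], [6]], Q = [[1, 3], [2]].
Insert 3: 3 bumps 5 from row 1; 5 bumps 6 from row 2; 6 starts row 3. P = [[3, 7], [5], [6]], Q = [[1, 3], [2], [4]].
Insert 2: 2 bumps 3 from row 1; 3 bumps 5 from row 2; 5 bumps 6 from row 3; 6 starts row 4. P = [[2, 7], [3], [5], [6]], Q = [[1, 3], [2], [4], [5]].
Insert 1: 1 bumps 2 from row 1; 2 bumps 3 from row 2; 3 bumps 5 from row 3; 5 bumps 6 from row 4; 6 starts row 5. P = [[1, 7], [2], [3], [5], [6]], Q = [[1, 3], [2], [4], [5], [6]].
Insert 4: 4 bumps 7 from row 1; 7 appends to row 2. P = [[1, 4], [2, 7], [3], [5], [6]], Q = [[1, 3], [2, 7], [4], [5], [6]].

So P = [[1, 4], [2, 7], [3], [5], [6]], Q = [[1, 3], [2, 7], [4], [5], [6]].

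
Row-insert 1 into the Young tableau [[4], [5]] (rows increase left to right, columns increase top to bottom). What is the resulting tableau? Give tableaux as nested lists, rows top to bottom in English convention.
[[1], [4], [5]]

In row 1, 1 replaces 4 (the leftmost entry greater than 1); 4 is bumped to row 2. In row 2, 4 replaces 5 (the leftmost entry greater than 4); 5 is bumped to row 3. 5 starts a new row 3. The new tableau is [[1], [4], [5]].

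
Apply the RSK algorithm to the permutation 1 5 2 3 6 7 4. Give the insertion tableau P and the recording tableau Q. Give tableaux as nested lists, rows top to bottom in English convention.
P = [[1, 2, 3, 4, 7], [5, 6]], Q = [[1, 2, 4, 5, 6], [3, 7]]

Insert each entry of the permutation into P by Schensted row insertion, recording in Q the position of each new cell.

Insert 1: appended to row 1. P = [[1]], Q = [[1]].
Insert 5: appended to row 1. P = [[1, 5]], Q = [[1, 2]].
Insert 2: 2 bumps 5 from row 1; 5 starts row 2. P = [[1, 2], [5]], Q = [[1, 2], [3]].
Insert 3: appended to row 1. P = [[1, 2, 3], [5]], Q = [[1, 2, 4], [3]].
Insert 6: appended to row 1. P = [[1, 2, 3, 6], [5]], Q = [[1, 2, 4, 5], [3]].
Insert 7: appended to row 1. P = [[1, 2, 3, 6, 7], [5]], Q = [[1, 2, 4, 5, 6], [3]].
Insert 4: 4 bumps 6 from row 1; 6 appends to row 2. P = [[1, 2, 3, 4, 7], [5, 6]], Q = [[1, 2, 4, 5, 6], [3, 7]].

So P = [[1, 2, 3, 4, 7], [5, 6]], Q = [[1, 2, 4, 5, 6], [3, 7]].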